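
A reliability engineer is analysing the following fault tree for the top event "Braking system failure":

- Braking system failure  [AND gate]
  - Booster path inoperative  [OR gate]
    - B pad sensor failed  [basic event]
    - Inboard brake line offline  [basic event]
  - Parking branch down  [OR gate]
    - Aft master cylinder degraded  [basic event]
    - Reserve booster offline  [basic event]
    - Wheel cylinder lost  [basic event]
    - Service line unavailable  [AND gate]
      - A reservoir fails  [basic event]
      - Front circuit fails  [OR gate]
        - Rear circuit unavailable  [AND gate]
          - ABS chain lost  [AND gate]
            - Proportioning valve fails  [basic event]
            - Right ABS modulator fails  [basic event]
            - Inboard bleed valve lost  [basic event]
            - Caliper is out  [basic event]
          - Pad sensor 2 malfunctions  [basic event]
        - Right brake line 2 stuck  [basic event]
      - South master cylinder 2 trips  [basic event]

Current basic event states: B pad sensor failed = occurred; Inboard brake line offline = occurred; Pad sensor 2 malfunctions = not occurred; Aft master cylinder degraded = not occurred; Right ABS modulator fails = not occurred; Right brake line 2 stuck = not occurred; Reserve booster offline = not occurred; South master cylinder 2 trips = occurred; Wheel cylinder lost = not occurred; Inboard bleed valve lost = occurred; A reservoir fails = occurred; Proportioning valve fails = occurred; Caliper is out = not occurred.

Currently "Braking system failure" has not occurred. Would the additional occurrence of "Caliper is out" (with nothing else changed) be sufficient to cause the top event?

No

Counterfactual: set "Caliper is out" to occurred.
Booster path inoperative [OR]: B pad sensor failed=occurs, Inboard brake line offline=occurs → at least one input occurs → occurs.
ABS chain lost [AND]: Proportioning valve fails=occurs, Right ABS modulator fails=not, Inboard bleed valve lost=occurs, Caliper is out=occurs → not all inputs occur → does not occur.
Rear circuit unavailable [AND]: ABS chain lost=not, Pad sensor 2 malfunctions=not → not all inputs occur → does not occur.
Front circuit fails [OR]: Rear circuit unavailable=not, Right brake line 2 stuck=not → no input occurs → does not occur.
Service line unavailable [AND]: A reservoir fails=occurs, Front circuit fails=not, South master cylinder 2 trips=occurs → not all inputs occur → does not occur.
Parking branch down [OR]: Aft master cylinder degraded=not, Reserve booster offline=not, Wheel cylinder lost=not, Service line unavailable=not → no input occurs → does not occur.
Braking system failure [AND]: Booster path inoperative=occurs, Parking branch down=not → not all inputs occur → does not occur.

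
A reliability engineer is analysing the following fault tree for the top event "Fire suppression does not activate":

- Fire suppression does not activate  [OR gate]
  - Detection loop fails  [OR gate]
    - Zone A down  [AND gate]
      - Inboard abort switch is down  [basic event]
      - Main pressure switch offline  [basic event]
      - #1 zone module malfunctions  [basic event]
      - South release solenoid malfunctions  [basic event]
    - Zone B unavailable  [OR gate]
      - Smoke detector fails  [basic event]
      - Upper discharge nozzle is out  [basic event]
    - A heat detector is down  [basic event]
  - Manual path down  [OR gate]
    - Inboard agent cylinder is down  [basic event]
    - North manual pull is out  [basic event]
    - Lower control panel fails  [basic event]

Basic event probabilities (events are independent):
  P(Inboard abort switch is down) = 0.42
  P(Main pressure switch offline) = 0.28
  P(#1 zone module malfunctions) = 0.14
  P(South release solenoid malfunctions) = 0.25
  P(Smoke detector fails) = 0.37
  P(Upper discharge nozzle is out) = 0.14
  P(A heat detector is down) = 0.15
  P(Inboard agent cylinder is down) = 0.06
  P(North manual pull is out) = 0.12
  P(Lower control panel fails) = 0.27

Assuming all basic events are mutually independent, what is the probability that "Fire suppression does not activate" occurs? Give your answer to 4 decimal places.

P(Zone A down) [AND] = 0.42 × 0.28 × 0.14 × 0.25 = 0.004116
P(Zone B unavailable) [OR] = 1 − (1−0.37) × (1−0.14) = 0.458200
P(Detection loop fails) [OR] = 1 − (1−0.004116) × (1−0.458200) × (1−0.15) = 0.541366
P(Manual path down) [OR] = 1 − (1−0.06) × (1−0.12) × (1−0.27) = 0.396144
P(Fire suppression does not activate) [OR] = 1 − (1−0.541366) × (1−0.396144) = 0.723051
Rounded to 4 decimal places: P(Fire suppression does not activate) ≈ 0.7231.

0.7231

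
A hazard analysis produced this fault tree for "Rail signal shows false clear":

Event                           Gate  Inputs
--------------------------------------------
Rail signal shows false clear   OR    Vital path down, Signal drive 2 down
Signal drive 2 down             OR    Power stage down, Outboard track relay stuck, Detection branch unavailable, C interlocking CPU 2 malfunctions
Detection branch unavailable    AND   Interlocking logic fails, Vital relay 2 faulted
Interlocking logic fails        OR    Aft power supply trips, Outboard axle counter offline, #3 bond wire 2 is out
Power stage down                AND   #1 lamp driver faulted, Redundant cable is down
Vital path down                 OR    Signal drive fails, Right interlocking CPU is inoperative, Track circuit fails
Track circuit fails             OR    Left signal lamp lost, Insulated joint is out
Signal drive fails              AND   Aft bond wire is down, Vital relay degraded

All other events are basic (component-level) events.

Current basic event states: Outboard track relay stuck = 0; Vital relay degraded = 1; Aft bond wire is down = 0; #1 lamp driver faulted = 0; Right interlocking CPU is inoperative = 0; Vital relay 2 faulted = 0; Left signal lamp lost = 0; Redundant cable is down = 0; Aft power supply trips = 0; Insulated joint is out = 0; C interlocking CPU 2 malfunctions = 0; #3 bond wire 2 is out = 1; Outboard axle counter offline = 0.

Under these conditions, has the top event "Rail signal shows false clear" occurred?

No

Signal drive fails [AND]: Aft bond wire is down=not, Vital relay degraded=occurs → not all inputs occur → does not occur.
Track circuit fails [OR]: Left signal lamp lost=not, Insulated joint is out=not → no input occurs → does not occur.
Vital path down [OR]: Signal drive fails=not, Right interlocking CPU is inoperative=not, Track circuit fails=not → no input occurs → does not occur.
Power stage down [AND]: #1 lamp driver faulted=not, Redundant cable is down=not → not all inputs occur → does not occur.
Interlocking logic fails [OR]: Aft power supply trips=not, Outboard axle counter offline=not, #3 bond wire 2 is out=occurs → at least one input occurs → occurs.
Detection branch unavailable [AND]: Interlocking logic fails=occurs, Vital relay 2 faulted=not → not all inputs occur → does not occur.
Signal drive 2 down [OR]: Power stage down=not, Outboard track relay stuck=not, Detection branch unavailable=not, C interlocking CPU 2 malfunctions=not → no input occurs → does not occur.
Rail signal shows false clear [OR]: Vital path down=not, Signal drive 2 down=not → no input occurs → does not occur.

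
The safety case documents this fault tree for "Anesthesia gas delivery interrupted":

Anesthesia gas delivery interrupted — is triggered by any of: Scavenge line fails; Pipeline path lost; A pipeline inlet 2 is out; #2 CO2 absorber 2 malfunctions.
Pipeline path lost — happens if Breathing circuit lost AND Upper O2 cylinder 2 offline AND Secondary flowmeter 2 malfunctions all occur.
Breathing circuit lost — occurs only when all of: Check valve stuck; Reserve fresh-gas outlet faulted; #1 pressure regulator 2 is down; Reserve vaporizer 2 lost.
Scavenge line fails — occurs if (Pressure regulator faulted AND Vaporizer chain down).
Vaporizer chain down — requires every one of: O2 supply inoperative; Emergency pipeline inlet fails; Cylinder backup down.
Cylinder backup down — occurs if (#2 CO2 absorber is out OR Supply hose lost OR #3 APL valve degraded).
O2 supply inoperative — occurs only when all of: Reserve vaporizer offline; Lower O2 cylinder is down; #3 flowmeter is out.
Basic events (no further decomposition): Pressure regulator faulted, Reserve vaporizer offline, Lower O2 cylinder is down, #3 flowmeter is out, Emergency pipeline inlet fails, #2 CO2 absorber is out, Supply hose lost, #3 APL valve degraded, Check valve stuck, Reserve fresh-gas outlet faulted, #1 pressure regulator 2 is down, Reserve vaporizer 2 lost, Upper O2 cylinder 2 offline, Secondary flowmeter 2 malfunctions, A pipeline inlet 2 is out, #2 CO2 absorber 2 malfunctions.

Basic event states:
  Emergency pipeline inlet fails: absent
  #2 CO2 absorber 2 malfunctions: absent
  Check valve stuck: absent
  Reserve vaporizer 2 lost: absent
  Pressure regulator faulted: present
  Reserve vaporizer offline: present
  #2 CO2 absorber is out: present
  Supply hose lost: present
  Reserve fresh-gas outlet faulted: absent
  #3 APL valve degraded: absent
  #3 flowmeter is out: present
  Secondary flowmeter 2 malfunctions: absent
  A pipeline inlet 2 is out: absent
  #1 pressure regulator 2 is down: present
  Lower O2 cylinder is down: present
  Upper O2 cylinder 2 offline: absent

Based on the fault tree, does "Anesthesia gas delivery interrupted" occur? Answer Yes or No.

No

O2 supply inoperative [AND]: Reserve vaporizer offline=occurs, Lower O2 cylinder is down=occurs, #3 flowmeter is out=occurs → all inputs occur → occurs.
Cylinder backup down [OR]: #2 CO2 absorber is out=occurs, Supply hose lost=occurs, #3 APL valve degraded=not → at least one input occurs → occurs.
Vaporizer chain down [AND]: O2 supply inoperative=occurs, Emergency pipeline inlet fails=not, Cylinder backup down=occurs → not all inputs occur → does not occur.
Scavenge line fails [AND]: Pressure regulator faulted=occurs, Vaporizer chain down=not → not all inputs occur → does not occur.
Breathing circuit lost [AND]: Check valve stuck=not, Reserve fresh-gas outlet faulted=not, #1 pressure regulator 2 is down=occurs, Reserve vaporizer 2 lost=not → not all inputs occur → does not occur.
Pipeline path lost [AND]: Breathing circuit lost=not, Upper O2 cylinder 2 offline=not, Secondary flowmeter 2 malfunctions=not → not all inputs occur → does not occur.
Anesthesia gas delivery interrupted [OR]: Scavenge line fails=not, Pipeline path lost=not, A pipeline inlet 2 is out=not, #2 CO2 absorber 2 malfunctions=not → no input occurs → does not occur.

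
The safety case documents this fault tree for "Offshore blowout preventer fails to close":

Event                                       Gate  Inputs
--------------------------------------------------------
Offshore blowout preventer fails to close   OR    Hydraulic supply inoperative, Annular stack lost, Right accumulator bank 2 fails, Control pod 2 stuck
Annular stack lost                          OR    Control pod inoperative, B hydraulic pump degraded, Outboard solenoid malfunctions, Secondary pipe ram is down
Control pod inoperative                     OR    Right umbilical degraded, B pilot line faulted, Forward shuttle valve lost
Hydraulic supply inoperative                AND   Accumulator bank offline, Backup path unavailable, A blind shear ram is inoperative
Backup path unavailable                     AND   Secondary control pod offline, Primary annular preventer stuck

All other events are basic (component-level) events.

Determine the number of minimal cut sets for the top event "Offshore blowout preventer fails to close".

9

Backup path unavailable [AND]: one cut set from each child combined → 1 × 1 = 1 cut set(s).
Hydraulic supply inoperative [AND]: one cut set from each child combined → 1 × 1 × 1 = 1 cut set(s).
Control pod inoperative [OR]: union of children's cut sets → 3 cut set(s).
Annular stack lost [OR]: union of children's cut sets → 6 cut set(s).
Offshore blowout preventer fails to close [OR]: union of children's cut sets → 9 cut set(s).
Minimal cut sets: {A blind shear ram is inoperative, Accumulator bank offline, Primary annular preventer stuck, Secondary control pod offline}; {Right umbilical degraded}; {B pilot line faulted}; {Forward shuttle valve lost}; {B hydraulic pump degraded}; {Outboard solenoid malfunctions}; {Secondary pipe ram is down}; {Right accumulator bank 2 fails}; {Control pod 2 stuck}.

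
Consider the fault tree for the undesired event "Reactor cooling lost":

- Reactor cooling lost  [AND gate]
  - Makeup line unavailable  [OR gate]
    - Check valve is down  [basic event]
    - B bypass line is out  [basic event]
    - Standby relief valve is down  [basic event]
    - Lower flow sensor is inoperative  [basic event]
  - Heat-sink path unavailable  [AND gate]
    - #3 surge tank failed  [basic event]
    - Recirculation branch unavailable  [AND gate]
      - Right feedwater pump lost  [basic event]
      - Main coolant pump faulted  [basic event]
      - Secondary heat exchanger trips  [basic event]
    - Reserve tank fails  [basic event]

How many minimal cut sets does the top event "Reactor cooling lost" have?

Makeup line unavailable [OR]: union of children's cut sets → 4 cut set(s).
Recirculation branch unavailable [AND]: one cut set from each child combined → 1 × 1 × 1 = 1 cut set(s).
Heat-sink path unavailable [AND]: one cut set from each child combined → 1 × 1 × 1 = 1 cut set(s).
Reactor cooling lost [AND]: one cut set from each child combined → 4 × 1 = 4 cut set(s).
Minimal cut sets: {#3 surge tank failed, Check valve is down, Main coolant pump faulted, Reserve tank fails, Right feedwater pump lost, Secondary heat exchanger trips}; {#3 surge tank failed, B bypass line is out, Main coolant pump faulted, Reserve tank fails, Right feedwater pump lost, Secondary heat exchanger trips}; {#3 surge tank failed, Main coolant pump faulted, Reserve tank fails, Right feedwater pump lost, Secondary heat exchanger trips, Standby relief valve is down}; {#3 surge tank failed, Lower flow sensor is inoperative, Main coolant pump faulted, Reserve tank fails, Right feedwater pump lost, Secondary heat exchanger trips}.

4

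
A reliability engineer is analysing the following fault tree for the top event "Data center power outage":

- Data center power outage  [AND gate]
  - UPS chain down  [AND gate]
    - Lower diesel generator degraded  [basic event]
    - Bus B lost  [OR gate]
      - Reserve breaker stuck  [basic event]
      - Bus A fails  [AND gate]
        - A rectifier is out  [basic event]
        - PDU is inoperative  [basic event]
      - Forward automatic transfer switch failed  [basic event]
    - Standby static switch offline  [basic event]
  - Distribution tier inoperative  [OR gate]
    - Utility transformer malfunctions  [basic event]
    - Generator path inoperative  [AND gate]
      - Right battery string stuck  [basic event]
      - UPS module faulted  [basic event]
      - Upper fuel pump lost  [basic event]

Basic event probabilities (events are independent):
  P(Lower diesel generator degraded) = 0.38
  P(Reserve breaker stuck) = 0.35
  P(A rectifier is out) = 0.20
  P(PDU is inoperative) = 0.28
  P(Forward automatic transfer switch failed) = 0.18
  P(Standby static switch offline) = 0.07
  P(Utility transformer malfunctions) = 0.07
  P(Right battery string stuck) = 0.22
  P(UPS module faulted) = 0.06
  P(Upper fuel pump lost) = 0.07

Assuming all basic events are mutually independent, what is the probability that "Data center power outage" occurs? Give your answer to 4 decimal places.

0.0009

P(Bus A fails) [AND] = 0.20 × 0.28 = 0.056000
P(Bus B lost) [OR] = 1 − (1−0.35) × (1−0.056000) × (1−0.18) = 0.496848
P(UPS chain down) [AND] = 0.38 × 0.496848 × 0.07 = 0.013216
P(Generator path inoperative) [AND] = 0.22 × 0.06 × 0.07 = 0.000924
P(Distribution tier inoperative) [OR] = 1 − (1−0.07) × (1−0.000924) = 0.070859
P(Data center power outage) [AND] = 0.013216 × 0.070859 = 0.000936
Rounded to 4 decimal places: P(Data center power outage) ≈ 0.0009.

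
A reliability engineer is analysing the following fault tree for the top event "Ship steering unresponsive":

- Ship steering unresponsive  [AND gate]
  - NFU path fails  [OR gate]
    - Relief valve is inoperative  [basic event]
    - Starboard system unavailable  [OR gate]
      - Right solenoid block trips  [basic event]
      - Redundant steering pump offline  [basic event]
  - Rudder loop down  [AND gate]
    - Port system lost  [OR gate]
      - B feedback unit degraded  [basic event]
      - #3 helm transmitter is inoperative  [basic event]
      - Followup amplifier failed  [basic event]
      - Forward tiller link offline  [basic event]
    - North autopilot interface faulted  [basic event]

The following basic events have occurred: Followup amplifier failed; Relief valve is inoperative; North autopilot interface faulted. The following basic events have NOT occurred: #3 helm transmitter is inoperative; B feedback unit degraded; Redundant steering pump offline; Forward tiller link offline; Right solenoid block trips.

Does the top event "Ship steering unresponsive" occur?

Yes

Starboard system unavailable [OR]: Right solenoid block trips=not, Redundant steering pump offline=not → no input occurs → does not occur.
NFU path fails [OR]: Relief valve is inoperative=occurs, Starboard system unavailable=not → at least one input occurs → occurs.
Port system lost [OR]: B feedback unit degraded=not, #3 helm transmitter is inoperative=not, Followup amplifier failed=occurs, Forward tiller link offline=not → at least one input occurs → occurs.
Rudder loop down [AND]: Port system lost=occurs, North autopilot interface faulted=occurs → all inputs occur → occurs.
Ship steering unresponsive [AND]: NFU path fails=occurs, Rudder loop down=occurs → all inputs occur → occurs.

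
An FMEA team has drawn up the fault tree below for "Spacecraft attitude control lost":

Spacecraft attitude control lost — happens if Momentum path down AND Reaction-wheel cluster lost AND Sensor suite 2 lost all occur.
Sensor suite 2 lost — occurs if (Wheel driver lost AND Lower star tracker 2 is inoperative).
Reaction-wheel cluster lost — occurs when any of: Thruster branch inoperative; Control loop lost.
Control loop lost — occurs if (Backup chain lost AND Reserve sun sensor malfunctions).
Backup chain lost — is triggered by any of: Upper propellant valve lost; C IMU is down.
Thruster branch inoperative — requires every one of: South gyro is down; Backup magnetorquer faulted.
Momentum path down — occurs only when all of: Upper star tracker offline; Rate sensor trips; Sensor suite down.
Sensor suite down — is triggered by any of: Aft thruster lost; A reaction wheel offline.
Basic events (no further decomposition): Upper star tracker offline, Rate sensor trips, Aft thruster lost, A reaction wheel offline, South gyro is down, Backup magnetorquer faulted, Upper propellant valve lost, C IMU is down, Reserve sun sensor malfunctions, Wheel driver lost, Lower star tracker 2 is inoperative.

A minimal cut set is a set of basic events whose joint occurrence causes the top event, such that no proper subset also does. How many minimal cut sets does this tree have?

6

Sensor suite down [OR]: union of children's cut sets → 2 cut set(s).
Momentum path down [AND]: one cut set from each child combined → 1 × 1 × 2 = 2 cut set(s).
Thruster branch inoperative [AND]: one cut set from each child combined → 1 × 1 = 1 cut set(s).
Backup chain lost [OR]: union of children's cut sets → 2 cut set(s).
Control loop lost [AND]: one cut set from each child combined → 2 × 1 = 2 cut set(s).
Reaction-wheel cluster lost [OR]: union of children's cut sets → 3 cut set(s).
Sensor suite 2 lost [AND]: one cut set from each child combined → 1 × 1 = 1 cut set(s).
Spacecraft attitude control lost [AND]: one cut set from each child combined → 2 × 3 × 1 = 6 cut set(s).
Minimal cut sets: {Aft thruster lost, Backup magnetorquer faulted, Lower star tracker 2 is inoperative, Rate sensor trips, South gyro is down, Upper star tracker offline, Wheel driver lost}; {Aft thruster lost, Lower star tracker 2 is inoperative, Rate sensor trips, Reserve sun sensor malfunctions, Upper propellant valve lost, Upper star tracker offline, Wheel driver lost}; {Aft thruster lost, C IMU is down, Lower star tracker 2 is inoperative, Rate sensor trips, Reserve sun sensor malfunctions, Upper star tracker offline, Wheel driver lost}; {A reaction wheel offline, Backup magnetorquer faulted, Lower star tracker 2 is inoperative, Rate sensor trips, South gyro is down, Upper star tracker offline, Wheel driver lost}; {A reaction wheel offline, Lower star tracker 2 is inoperative, Rate sensor trips, Reserve sun sensor malfunctions, Upper propellant valve lost, Upper star tracker offline, Wheel driver lost}; {A reaction wheel offline, C IMU is down, Lower star tracker 2 is inoperative, Rate sensor trips, Reserve sun sensor malfunctions, Upper star tracker offline, Wheel driver lost}.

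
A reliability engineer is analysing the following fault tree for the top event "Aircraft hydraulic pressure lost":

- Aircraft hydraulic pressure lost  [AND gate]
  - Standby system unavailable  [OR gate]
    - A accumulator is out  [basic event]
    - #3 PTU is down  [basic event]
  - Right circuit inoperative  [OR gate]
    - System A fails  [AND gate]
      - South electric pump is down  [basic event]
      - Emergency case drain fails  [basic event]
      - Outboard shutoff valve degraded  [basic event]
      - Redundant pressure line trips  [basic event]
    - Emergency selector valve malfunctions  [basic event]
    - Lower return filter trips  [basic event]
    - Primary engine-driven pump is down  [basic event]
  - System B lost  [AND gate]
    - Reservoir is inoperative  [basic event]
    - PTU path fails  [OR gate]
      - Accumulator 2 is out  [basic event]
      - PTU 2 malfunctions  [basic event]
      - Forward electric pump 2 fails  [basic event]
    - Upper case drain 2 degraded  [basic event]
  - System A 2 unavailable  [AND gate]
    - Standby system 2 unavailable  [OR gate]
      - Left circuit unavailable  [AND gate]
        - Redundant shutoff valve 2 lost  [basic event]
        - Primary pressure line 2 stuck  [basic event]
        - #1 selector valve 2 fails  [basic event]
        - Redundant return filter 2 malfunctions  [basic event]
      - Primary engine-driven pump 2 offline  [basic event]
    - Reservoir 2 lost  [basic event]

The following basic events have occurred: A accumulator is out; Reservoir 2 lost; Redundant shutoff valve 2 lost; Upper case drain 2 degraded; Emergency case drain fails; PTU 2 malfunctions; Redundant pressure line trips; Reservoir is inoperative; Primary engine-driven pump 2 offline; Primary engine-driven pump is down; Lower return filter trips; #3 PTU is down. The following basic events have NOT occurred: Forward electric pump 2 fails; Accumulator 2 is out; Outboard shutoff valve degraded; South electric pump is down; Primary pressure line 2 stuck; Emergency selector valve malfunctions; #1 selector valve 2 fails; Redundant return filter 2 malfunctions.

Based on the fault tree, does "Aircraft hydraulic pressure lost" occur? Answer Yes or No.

Standby system unavailable [OR]: A accumulator is out=occurs, #3 PTU is down=occurs → at least one input occurs → occurs.
System A fails [AND]: South electric pump is down=not, Emergency case drain fails=occurs, Outboard shutoff valve degraded=not, Redundant pressure line trips=occurs → not all inputs occur → does not occur.
Right circuit inoperative [OR]: System A fails=not, Emergency selector valve malfunctions=not, Lower return filter trips=occurs, Primary engine-driven pump is down=occurs → at least one input occurs → occurs.
PTU path fails [OR]: Accumulator 2 is out=not, PTU 2 malfunctions=occurs, Forward electric pump 2 fails=not → at least one input occurs → occurs.
System B lost [AND]: Reservoir is inoperative=occurs, PTU path fails=occurs, Upper case drain 2 degraded=occurs → all inputs occur → occurs.
Left circuit unavailable [AND]: Redundant shutoff valve 2 lost=occurs, Primary pressure line 2 stuck=not, #1 selector valve 2 fails=not, Redundant return filter 2 malfunctions=not → not all inputs occur → does not occur.
Standby system 2 unavailable [OR]: Left circuit unavailable=not, Primary engine-driven pump 2 offline=occurs → at least one input occurs → occurs.
System A 2 unavailable [AND]: Standby system 2 unavailable=occurs, Reservoir 2 lost=occurs → all inputs occur → occurs.
Aircraft hydraulic pressure lost [AND]: Standby system unavailable=occurs, Right circuit inoperative=occurs, System B lost=occurs, System A 2 unavailable=occurs → all inputs occur → occurs.

Yes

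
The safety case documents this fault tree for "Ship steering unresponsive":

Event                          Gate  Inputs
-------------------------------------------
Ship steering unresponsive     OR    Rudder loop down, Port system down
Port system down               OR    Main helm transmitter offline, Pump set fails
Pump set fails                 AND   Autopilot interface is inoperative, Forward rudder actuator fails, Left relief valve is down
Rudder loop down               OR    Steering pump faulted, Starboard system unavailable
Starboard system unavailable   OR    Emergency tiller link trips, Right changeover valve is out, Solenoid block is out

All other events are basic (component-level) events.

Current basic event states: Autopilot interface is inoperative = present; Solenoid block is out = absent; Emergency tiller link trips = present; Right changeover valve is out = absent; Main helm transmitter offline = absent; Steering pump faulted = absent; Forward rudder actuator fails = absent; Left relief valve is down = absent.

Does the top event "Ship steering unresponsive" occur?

Yes

Starboard system unavailable [OR]: Emergency tiller link trips=occurs, Right changeover valve is out=not, Solenoid block is out=not → at least one input occurs → occurs.
Rudder loop down [OR]: Steering pump faulted=not, Starboard system unavailable=occurs → at least one input occurs → occurs.
Pump set fails [AND]: Autopilot interface is inoperative=occurs, Forward rudder actuator fails=not, Left relief valve is down=not → not all inputs occur → does not occur.
Port system down [OR]: Main helm transmitter offline=not, Pump set fails=not → no input occurs → does not occur.
Ship steering unresponsive [OR]: Rudder loop down=occurs, Port system down=not → at least one input occurs → occurs.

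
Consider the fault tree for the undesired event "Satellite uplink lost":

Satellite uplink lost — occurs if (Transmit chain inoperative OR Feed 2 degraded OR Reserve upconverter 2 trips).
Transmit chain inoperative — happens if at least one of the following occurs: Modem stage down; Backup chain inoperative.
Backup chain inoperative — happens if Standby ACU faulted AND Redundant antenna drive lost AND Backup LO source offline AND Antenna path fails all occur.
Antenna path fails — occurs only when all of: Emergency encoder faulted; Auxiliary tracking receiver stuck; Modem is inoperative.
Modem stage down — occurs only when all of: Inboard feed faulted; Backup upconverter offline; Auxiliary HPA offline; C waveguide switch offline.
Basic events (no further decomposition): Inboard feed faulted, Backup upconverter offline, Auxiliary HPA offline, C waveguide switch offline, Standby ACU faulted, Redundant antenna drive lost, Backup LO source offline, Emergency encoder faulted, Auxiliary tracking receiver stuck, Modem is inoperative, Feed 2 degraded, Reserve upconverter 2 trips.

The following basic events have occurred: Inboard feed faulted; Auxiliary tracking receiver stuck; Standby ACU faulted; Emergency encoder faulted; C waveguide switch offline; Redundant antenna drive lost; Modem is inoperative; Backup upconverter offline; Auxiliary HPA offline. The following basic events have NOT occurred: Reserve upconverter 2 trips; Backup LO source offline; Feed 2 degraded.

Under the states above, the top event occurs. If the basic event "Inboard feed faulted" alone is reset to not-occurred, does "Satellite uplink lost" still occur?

Counterfactual: set "Inboard feed faulted" to not occurred.
Modem stage down [AND]: Inboard feed faulted=not, Backup upconverter offline=occurs, Auxiliary HPA offline=occurs, C waveguide switch offline=occurs → not all inputs occur → does not occur.
Antenna path fails [AND]: Emergency encoder faulted=occurs, Auxiliary tracking receiver stuck=occurs, Modem is inoperative=occurs → all inputs occur → occurs.
Backup chain inoperative [AND]: Standby ACU faulted=occurs, Redundant antenna drive lost=occurs, Backup LO source offline=not, Antenna path fails=occurs → not all inputs occur → does not occur.
Transmit chain inoperative [OR]: Modem stage down=not, Backup chain inoperative=not → no input occurs → does not occur.
Satellite uplink lost [OR]: Transmit chain inoperative=not, Feed 2 degraded=not, Reserve upconverter 2 trips=not → no input occurs → does not occur.

No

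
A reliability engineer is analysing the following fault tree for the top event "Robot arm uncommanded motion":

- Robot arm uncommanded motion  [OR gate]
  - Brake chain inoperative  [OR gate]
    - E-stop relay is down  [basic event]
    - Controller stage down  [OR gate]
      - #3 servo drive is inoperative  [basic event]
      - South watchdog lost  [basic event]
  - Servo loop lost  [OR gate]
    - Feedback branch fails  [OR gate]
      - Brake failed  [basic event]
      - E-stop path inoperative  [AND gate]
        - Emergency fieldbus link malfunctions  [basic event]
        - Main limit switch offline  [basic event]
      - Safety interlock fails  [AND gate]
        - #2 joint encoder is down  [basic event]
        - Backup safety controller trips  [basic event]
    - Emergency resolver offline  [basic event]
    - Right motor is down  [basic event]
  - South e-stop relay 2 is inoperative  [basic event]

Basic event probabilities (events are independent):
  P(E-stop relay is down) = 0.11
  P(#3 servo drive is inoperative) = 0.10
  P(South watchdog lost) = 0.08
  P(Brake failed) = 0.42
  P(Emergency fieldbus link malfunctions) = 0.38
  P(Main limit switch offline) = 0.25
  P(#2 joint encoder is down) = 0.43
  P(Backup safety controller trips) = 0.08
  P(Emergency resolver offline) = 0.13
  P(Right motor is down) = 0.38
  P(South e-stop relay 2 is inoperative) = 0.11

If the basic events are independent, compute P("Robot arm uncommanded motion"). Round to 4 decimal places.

0.8207

P(Controller stage down) [OR] = 1 − (1−0.10) × (1−0.08) = 0.172000
P(Brake chain inoperative) [OR] = 1 − (1−0.11) × (1−0.172000) = 0.263080
P(E-stop path inoperative) [AND] = 0.38 × 0.25 = 0.095000
P(Safety interlock fails) [AND] = 0.43 × 0.08 = 0.034400
P(Feedback branch fails) [OR] = 1 − (1−0.42) × (1−0.095000) × (1−0.034400) = 0.493157
P(Servo loop lost) [OR] = 1 − (1−0.493157) × (1−0.13) × (1−0.38) = 0.726609
P(Robot arm uncommanded motion) [OR] = 1 − (1−0.263080) × (1−0.726609) × (1−0.11) = 0.820694
Rounded to 4 decimal places: P(Robot arm uncommanded motion) ≈ 0.8207.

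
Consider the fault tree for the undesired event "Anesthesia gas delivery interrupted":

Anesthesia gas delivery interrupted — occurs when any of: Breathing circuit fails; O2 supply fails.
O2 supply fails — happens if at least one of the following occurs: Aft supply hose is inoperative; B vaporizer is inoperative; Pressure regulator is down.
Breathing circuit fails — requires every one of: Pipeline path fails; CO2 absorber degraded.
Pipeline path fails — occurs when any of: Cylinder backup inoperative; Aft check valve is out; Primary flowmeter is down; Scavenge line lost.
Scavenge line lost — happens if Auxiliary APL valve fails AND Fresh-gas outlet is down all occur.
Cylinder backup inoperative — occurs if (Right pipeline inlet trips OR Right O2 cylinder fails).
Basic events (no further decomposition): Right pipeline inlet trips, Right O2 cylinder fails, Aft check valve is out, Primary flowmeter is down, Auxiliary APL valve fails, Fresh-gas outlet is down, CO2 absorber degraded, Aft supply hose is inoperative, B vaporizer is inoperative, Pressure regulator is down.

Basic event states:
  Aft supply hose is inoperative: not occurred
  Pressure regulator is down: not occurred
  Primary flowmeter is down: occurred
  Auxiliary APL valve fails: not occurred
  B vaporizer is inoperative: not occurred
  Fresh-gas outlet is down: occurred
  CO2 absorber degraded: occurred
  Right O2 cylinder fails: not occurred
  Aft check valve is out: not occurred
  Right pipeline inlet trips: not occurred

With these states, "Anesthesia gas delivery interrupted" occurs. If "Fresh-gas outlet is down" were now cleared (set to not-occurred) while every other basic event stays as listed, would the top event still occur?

Yes

Counterfactual: set "Fresh-gas outlet is down" to not occurred.
Cylinder backup inoperative [OR]: Right pipeline inlet trips=not, Right O2 cylinder fails=not → no input occurs → does not occur.
Scavenge line lost [AND]: Auxiliary APL valve fails=not, Fresh-gas outlet is down=not → not all inputs occur → does not occur.
Pipeline path fails [OR]: Cylinder backup inoperative=not, Aft check valve is out=not, Primary flowmeter is down=occurs, Scavenge line lost=not → at least one input occurs → occurs.
Breathing circuit fails [AND]: Pipeline path fails=occurs, CO2 absorber degraded=occurs → all inputs occur → occurs.
O2 supply fails [OR]: Aft supply hose is inoperative=not, B vaporizer is inoperative=not, Pressure regulator is down=not → no input occurs → does not occur.
Anesthesia gas delivery interrupted [OR]: Breathing circuit fails=occurs, O2 supply fails=not → at least one input occurs → occurs.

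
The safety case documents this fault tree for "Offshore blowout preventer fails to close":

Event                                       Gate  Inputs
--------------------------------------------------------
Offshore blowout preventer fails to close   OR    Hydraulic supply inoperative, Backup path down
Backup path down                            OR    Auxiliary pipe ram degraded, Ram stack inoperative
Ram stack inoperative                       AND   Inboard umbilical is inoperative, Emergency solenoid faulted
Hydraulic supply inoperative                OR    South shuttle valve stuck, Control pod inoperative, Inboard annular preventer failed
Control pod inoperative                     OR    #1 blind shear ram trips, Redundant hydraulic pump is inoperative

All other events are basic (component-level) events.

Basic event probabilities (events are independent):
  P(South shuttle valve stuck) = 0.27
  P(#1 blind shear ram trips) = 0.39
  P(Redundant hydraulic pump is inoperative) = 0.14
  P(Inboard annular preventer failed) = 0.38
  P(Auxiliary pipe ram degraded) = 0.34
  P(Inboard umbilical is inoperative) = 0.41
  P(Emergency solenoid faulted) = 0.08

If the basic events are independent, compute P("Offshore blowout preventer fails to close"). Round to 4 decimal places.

0.8484

P(Control pod inoperative) [OR] = 1 − (1−0.39) × (1−0.14) = 0.475400
P(Hydraulic supply inoperative) [OR] = 1 − (1−0.27) × (1−0.475400) × (1−0.38) = 0.762566
P(Ram stack inoperative) [AND] = 0.41 × 0.08 = 0.032800
P(Backup path down) [OR] = 1 − (1−0.34) × (1−0.032800) = 0.361648
P(Offshore blowout preventer fails to close) [OR] = 1 − (1−0.762566) × (1−0.361648) = 0.848434
Rounded to 4 decimal places: P(Offshore blowout preventer fails to close) ≈ 0.8484.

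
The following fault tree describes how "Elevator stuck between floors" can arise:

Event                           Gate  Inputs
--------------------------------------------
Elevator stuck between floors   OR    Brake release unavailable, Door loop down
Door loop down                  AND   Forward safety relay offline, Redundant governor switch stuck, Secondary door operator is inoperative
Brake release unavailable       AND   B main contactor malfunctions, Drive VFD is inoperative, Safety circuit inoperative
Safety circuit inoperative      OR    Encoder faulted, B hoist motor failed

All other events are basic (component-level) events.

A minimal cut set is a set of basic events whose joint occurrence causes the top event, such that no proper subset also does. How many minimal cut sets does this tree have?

Safety circuit inoperative [OR]: union of children's cut sets → 2 cut set(s).
Brake release unavailable [AND]: one cut set from each child combined → 1 × 1 × 2 = 2 cut set(s).
Door loop down [AND]: one cut set from each child combined → 1 × 1 × 1 = 1 cut set(s).
Elevator stuck between floors [OR]: union of children's cut sets → 3 cut set(s).
Minimal cut sets: {B main contactor malfunctions, Drive VFD is inoperative, Encoder faulted}; {B hoist motor failed, B main contactor malfunctions, Drive VFD is inoperative}; {Forward safety relay offline, Redundant governor switch stuck, Secondary door operator is inoperative}.

3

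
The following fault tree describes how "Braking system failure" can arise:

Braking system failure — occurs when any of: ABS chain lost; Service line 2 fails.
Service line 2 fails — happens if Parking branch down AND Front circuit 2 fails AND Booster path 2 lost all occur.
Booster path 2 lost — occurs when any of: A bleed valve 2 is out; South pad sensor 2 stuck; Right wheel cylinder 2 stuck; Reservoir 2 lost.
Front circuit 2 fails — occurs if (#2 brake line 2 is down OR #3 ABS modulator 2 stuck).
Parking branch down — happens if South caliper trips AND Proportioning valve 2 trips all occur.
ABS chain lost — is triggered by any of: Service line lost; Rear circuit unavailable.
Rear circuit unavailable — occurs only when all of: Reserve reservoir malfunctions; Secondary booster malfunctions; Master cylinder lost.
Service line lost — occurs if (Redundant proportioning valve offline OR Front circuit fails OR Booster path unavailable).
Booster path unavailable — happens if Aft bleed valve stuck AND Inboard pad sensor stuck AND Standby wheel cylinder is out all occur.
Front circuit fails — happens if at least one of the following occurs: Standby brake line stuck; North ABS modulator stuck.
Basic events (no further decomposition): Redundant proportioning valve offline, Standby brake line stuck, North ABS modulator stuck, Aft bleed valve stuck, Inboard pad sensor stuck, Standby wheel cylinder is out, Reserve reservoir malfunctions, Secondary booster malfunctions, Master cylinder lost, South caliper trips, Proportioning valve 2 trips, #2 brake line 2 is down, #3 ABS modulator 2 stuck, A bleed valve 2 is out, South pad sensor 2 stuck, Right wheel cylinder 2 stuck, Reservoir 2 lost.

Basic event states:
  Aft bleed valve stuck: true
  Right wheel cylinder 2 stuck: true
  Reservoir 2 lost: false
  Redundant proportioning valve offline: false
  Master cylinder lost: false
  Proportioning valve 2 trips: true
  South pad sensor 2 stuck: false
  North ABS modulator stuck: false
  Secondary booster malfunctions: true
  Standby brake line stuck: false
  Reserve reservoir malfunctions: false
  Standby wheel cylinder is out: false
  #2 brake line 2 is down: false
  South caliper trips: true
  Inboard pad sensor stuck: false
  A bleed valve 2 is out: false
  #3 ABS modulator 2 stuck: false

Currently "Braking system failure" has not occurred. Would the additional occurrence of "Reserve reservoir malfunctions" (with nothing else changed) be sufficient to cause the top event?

No

Counterfactual: set "Reserve reservoir malfunctions" to occurred.
Front circuit fails [OR]: Standby brake line stuck=not, North ABS modulator stuck=not → no input occurs → does not occur.
Booster path unavailable [AND]: Aft bleed valve stuck=occurs, Inboard pad sensor stuck=not, Standby wheel cylinder is out=not → not all inputs occur → does not occur.
Service line lost [OR]: Redundant proportioning valve offline=not, Front circuit fails=not, Booster path unavailable=not → no input occurs → does not occur.
Rear circuit unavailable [AND]: Reserve reservoir malfunctions=occurs, Secondary booster malfunctions=occurs, Master cylinder lost=not → not all inputs occur → does not occur.
ABS chain lost [OR]: Service line lost=not, Rear circuit unavailable=not → no input occurs → does not occur.
Parking branch down [AND]: South caliper trips=occurs, Proportioning valve 2 trips=occurs → all inputs occur → occurs.
Front circuit 2 fails [OR]: #2 brake line 2 is down=not, #3 ABS modulator 2 stuck=not → no input occurs → does not occur.
Booster path 2 lost [OR]: A bleed valve 2 is out=not, South pad sensor 2 stuck=not, Right wheel cylinder 2 stuck=occurs, Reservoir 2 lost=not → at least one input occurs → occurs.
Service line 2 fails [AND]: Parking branch down=occurs, Front circuit 2 fails=not, Booster path 2 lost=occurs → not all inputs occur → does not occur.
Braking system failure [OR]: ABS chain lost=not, Service line 2 fails=not → no input occurs → does not occur.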